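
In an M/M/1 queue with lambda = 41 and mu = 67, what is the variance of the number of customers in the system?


rho = 41/67; Var(N) = rho/(1-rho)^2 = 4.06

4.06


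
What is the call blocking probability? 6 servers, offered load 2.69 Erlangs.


B(N,A) = (A^N/N!) / sum(A^k/k!, k=0..N) with N=6, A=2.69 = 0.0365

0.0365


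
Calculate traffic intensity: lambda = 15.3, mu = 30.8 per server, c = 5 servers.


rho = lambda / (c * mu) = 15.3 / (5 * 30.8) = 0.0994

0.0994


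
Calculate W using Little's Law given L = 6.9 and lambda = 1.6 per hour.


W = L / lambda = 6.9 / 1.6 = 4.3125 hours

4.3125 hours


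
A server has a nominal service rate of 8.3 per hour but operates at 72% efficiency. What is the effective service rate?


Effective rate = mu * efficiency = 8.3 * 0.72 = 5.98 per hour

5.98 per hour


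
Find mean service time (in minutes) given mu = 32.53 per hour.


Mean service time = 60/mu = 60/32.53 = 1.84 minutes

1.84 minutes


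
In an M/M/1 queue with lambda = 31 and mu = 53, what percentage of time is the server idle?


Idle fraction = (1 - rho) * 100 = (1 - 31/53) * 100 = 41.5%

41.5%


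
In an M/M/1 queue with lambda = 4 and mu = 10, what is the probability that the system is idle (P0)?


P0 = 1 - rho = 1 - 4/10 = 0.6

0.6


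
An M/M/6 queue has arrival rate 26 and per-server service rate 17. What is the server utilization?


rho = lambda/(c*mu) = 26/(6*17) = 0.2549

0.2549


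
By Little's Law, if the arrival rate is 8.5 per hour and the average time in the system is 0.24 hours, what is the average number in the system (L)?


L = lambda * W = 8.5 * 0.24 = 2.04

2.04


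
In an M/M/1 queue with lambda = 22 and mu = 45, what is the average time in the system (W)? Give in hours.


W = 1/(mu - lambda) = 1/(45 - 22) = 0.0435 hours

0.0435 hours


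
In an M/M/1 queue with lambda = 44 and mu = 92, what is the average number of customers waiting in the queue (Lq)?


rho = 44/92; Lq = rho^2/(1-rho) = 0.44

0.44


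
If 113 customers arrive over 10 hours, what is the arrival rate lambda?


lambda = total arrivals / time = 113 / 10 = 11.3 per hour

11.3 per hour


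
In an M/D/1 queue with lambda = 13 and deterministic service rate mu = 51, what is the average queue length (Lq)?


M/D/1: Lq = rho^2 / (2*(1-rho)) where rho = 13/51; Lq = 0.04

0.04


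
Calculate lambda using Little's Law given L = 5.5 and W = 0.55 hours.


lambda = L / W = 5.5 / 0.55 = 10.0 per hour

10.0 per hour


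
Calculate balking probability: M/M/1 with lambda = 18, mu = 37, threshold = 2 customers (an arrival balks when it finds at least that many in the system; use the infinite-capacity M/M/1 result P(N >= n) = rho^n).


P(N >= 2) = rho^2 = (18/37)^2 = 0.2367

0.2367


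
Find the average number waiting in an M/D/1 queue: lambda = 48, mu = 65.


M/D/1: Lq = rho^2 / (2*(1-rho)) where rho = 48/65; Lq = 1.04

1.04


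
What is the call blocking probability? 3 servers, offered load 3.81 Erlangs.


B(N,A) = (A^N/N!) / sum(A^k/k!, k=0..N) with N=3, A=3.81 = 0.433

0.433


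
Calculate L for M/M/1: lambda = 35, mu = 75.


rho = 35/75; L = rho/(1-rho) = 0.88

0.88


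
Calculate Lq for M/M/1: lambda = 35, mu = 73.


rho = 35/73; Lq = rho^2/(1-rho) = 0.44

0.44


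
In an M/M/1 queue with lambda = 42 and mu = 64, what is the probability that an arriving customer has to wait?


P(wait) = rho = lambda/mu = 42/64 = 0.6563

0.6563


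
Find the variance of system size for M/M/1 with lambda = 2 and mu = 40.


rho = 2/40; Var(N) = rho/(1-rho)^2 = 0.06

0.06


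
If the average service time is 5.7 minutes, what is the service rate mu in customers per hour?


mu = 60 / avg_service_time = 60 / 5.7 = 10.53 per hour

10.53 per hour


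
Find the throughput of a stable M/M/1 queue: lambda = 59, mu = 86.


For a stable queue (lambda < mu), throughput = lambda = 59 per hour

59 per hour


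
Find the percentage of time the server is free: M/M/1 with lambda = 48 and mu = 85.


Idle fraction = (1 - rho) * 100 = (1 - 48/85) * 100 = 43.5%

43.5%


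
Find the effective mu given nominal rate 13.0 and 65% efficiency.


Effective rate = mu * efficiency = 13.0 * 0.65 = 8.45 per hour

8.45 per hour


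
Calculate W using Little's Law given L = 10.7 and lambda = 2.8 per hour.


W = L / lambda = 10.7 / 2.8 = 3.8214 hours

3.8214 hours


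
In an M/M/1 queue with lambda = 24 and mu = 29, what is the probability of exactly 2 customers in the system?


rho = 24/29; P(n) = (1-rho)*rho^n = (1-24/29)*(24/29)^2 = 0.1181

0.1181


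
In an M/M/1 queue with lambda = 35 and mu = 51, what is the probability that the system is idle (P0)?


P0 = 1 - rho = 1 - 35/51 = 0.3137

0.3137


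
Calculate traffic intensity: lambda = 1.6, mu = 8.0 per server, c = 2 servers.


rho = lambda / (c * mu) = 1.6 / (2 * 8.0) = 0.1

0.1


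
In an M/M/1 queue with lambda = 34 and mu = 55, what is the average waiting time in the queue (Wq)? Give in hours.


rho = 34/55; Wq = rho/(mu - lambda) = 0.0294 hours

0.0294 hours


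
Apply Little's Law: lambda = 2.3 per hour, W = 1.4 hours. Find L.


L = lambda * W = 2.3 * 1.4 = 3.22

3.22


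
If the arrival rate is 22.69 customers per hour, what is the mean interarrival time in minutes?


Mean interarrival time = 60/lambda = 60/22.69 = 2.64 minutes

2.64 minutes


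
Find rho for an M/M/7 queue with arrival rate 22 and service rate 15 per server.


rho = lambda/(c*mu) = 22/(7*15) = 0.2095

0.2095


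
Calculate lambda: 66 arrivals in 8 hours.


lambda = total arrivals / time = 66 / 8 = 8.25 per hour

8.25 per hour


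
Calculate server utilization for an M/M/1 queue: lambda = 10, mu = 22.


rho = lambda/mu = 10/22 = 0.4545

0.4545


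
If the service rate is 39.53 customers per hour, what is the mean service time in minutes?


Mean service time = 60/mu = 60/39.53 = 1.52 minutes

1.52 minutes


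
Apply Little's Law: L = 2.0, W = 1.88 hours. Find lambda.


lambda = L / W = 2.0 / 1.88 = 1.06 per hour

1.06 per hour


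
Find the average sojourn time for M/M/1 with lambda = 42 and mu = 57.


W = 1/(mu - lambda) = 1/(57 - 42) = 0.0667 hours

0.0667 hours


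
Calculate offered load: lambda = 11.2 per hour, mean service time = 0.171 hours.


Offered load a = lambda * E[S] = 11.2 * 0.171 = 1.92 Erlangs

1.92 Erlangs


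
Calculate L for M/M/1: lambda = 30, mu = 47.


rho = 30/47; L = rho/(1-rho) = 1.76

1.76


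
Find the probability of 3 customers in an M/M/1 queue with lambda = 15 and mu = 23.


rho = 15/23; P(n) = (1-rho)*rho^n = (1-15/23)*(15/23)^3 = 0.0965

0.0965


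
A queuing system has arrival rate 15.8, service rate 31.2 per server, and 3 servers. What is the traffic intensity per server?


rho = lambda / (c * mu) = 15.8 / (3 * 31.2) = 0.1688

0.1688


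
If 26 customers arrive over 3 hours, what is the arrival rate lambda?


lambda = total arrivals / time = 26 / 3 = 8.67 per hour

8.67 per hour


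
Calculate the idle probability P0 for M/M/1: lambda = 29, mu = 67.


P0 = 1 - rho = 1 - 29/67 = 0.5672

0.5672


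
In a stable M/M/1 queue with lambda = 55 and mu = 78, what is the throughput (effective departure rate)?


For a stable queue (lambda < mu), throughput = lambda = 55 per hour

55 per hour


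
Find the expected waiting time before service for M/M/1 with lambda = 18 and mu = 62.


rho = 18/62; Wq = rho/(mu - lambda) = 0.0066 hours

0.0066 hours


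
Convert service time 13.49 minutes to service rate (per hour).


mu = 60 / avg_service_time = 60 / 13.49 = 4.45 per hour

4.45 per hour


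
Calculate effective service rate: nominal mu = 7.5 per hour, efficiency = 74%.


Effective rate = mu * efficiency = 7.5 * 0.74 = 5.55 per hour

5.55 per hour


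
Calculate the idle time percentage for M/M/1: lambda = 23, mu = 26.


Idle fraction = (1 - rho) * 100 = (1 - 23/26) * 100 = 11.5%

11.5%


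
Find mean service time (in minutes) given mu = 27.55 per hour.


Mean service time = 60/mu = 60/27.55 = 2.18 minutes

2.18 minutes


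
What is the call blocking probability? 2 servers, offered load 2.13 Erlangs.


B(N,A) = (A^N/N!) / sum(A^k/k!, k=0..N) with N=2, A=2.13 = 0.4202

0.4202


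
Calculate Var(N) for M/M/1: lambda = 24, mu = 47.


rho = 24/47; Var(N) = rho/(1-rho)^2 = 2.13

2.13


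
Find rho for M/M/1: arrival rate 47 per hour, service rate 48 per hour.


rho = lambda/mu = 47/48 = 0.9792

0.9792


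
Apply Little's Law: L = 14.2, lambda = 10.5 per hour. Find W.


W = L / lambda = 14.2 / 10.5 = 1.3524 hours

1.3524 hours


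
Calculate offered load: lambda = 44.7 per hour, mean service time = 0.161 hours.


Offered load a = lambda * E[S] = 44.7 * 0.161 = 7.2 Erlangs

7.2 Erlangs


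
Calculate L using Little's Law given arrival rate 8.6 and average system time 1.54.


L = lambda * W = 8.6 * 1.54 = 13.24

13.24


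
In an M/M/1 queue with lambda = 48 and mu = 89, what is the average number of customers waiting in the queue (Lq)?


rho = 48/89; Lq = rho^2/(1-rho) = 0.63

0.63


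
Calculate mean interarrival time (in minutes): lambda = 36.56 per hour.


Mean interarrival time = 60/lambda = 60/36.56 = 1.64 minutes

1.64 minutes


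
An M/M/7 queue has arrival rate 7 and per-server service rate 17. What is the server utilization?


rho = lambda/(c*mu) = 7/(7*17) = 0.0588

0.0588


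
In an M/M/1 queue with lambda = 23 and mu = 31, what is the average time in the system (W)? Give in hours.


W = 1/(mu - lambda) = 1/(31 - 23) = 0.125 hours

0.125 hours


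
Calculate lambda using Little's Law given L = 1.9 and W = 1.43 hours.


lambda = L / W = 1.9 / 1.43 = 1.33 per hour

1.33 per hour


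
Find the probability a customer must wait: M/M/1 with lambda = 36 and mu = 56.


P(wait) = rho = lambda/mu = 36/56 = 0.6429

0.6429


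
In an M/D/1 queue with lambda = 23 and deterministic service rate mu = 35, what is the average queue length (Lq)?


M/D/1: Lq = rho^2 / (2*(1-rho)) where rho = 23/35; Lq = 0.63

0.63


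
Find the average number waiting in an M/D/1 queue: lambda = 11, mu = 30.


M/D/1: Lq = rho^2 / (2*(1-rho)) where rho = 11/30; Lq = 0.11

0.11


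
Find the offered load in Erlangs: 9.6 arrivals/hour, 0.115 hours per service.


Offered load a = lambda * E[S] = 9.6 * 0.115 = 1.1 Erlangs

1.1 Erlangs


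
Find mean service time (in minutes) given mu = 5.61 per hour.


Mean service time = 60/mu = 60/5.61 = 10.7 minutes

10.7 minutes


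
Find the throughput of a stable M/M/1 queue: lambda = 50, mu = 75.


For a stable queue (lambda < mu), throughput = lambda = 50 per hour

50 per hour


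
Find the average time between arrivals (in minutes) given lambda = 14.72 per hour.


Mean interarrival time = 60/lambda = 60/14.72 = 4.08 minutes

4.08 minutes


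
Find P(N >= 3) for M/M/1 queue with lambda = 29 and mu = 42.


P(N >= 3) = rho^3 = (29/42)^3 = 0.3292

0.3292


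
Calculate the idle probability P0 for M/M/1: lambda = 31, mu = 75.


P0 = 1 - rho = 1 - 31/75 = 0.5867

0.5867


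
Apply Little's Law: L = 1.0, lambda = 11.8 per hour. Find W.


W = L / lambda = 1.0 / 11.8 = 0.0847 hours

0.0847 hours


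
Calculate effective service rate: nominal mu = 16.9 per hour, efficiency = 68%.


Effective rate = mu * efficiency = 16.9 * 0.68 = 11.49 per hour

11.49 per hour


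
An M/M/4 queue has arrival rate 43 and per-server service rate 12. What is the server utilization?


rho = lambda/(c*mu) = 43/(4*12) = 0.8958

0.8958


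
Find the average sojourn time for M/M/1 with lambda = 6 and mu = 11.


W = 1/(mu - lambda) = 1/(11 - 6) = 0.2 hours

0.2 hours


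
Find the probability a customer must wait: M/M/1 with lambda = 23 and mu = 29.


P(wait) = rho = lambda/mu = 23/29 = 0.7931

0.7931


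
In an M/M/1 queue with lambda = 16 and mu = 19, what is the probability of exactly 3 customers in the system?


rho = 16/19; P(n) = (1-rho)*rho^n = (1-16/19)*(16/19)^3 = 0.0943

0.0943


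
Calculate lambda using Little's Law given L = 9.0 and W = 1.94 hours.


lambda = L / W = 9.0 / 1.94 = 4.64 per hour

4.64 per hour


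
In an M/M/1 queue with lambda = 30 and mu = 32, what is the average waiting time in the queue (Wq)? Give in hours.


rho = 30/32; Wq = rho/(mu - lambda) = 0.4688 hours

0.4688 hours


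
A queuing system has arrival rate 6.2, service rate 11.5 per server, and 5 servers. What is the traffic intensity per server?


rho = lambda / (c * mu) = 6.2 / (5 * 11.5) = 0.1078

0.1078


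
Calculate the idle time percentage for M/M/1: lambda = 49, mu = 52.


Idle fraction = (1 - rho) * 100 = (1 - 49/52) * 100 = 5.8%

5.8%


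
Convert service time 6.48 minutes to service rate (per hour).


mu = 60 / avg_service_time = 60 / 6.48 = 9.26 per hour

9.26 per hour


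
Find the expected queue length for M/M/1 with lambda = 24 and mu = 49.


rho = 24/49; Lq = rho^2/(1-rho) = 0.47

0.47


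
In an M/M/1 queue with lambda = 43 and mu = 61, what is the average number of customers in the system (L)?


rho = 43/61; L = rho/(1-rho) = 2.39

2.39


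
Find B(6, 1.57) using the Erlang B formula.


B(N,A) = (A^N/N!) / sum(A^k/k!, k=0..N) with N=6, A=1.57 = 0.0043

0.0043


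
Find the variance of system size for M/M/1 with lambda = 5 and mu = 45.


rho = 5/45; Var(N) = rho/(1-rho)^2 = 0.14

0.14


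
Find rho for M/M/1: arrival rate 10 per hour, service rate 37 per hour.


rho = lambda/mu = 10/37 = 0.2703

0.2703


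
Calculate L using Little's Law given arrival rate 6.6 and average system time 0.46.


L = lambda * W = 6.6 * 0.46 = 3.04

3.04


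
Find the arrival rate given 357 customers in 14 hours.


lambda = total arrivals / time = 357 / 14 = 25.5 per hour

25.5 per hour


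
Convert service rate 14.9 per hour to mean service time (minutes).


Mean service time = 60/mu = 60/14.9 = 4.03 minutes

4.03 minutes


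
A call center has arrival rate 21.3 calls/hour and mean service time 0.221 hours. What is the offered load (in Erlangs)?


Offered load a = lambda * E[S] = 21.3 * 0.221 = 4.71 Erlangs

4.71 Erlangs


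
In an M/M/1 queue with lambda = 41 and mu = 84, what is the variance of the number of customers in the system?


rho = 41/84; Var(N) = rho/(1-rho)^2 = 1.86

1.86


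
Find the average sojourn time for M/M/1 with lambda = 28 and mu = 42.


W = 1/(mu - lambda) = 1/(42 - 28) = 0.0714 hours

0.0714 hours


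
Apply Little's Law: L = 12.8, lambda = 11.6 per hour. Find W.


W = L / lambda = 12.8 / 11.6 = 1.1034 hours

1.1034 hours


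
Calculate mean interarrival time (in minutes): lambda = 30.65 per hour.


Mean interarrival time = 60/lambda = 60/30.65 = 1.96 minutes

1.96 minutes


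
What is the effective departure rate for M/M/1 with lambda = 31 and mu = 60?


For a stable queue (lambda < mu), throughput = lambda = 31 per hour

31 per hour


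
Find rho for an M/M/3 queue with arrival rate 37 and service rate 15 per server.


rho = lambda/(c*mu) = 37/(3*15) = 0.8222

0.8222


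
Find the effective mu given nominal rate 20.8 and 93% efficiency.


Effective rate = mu * efficiency = 20.8 * 0.93 = 19.34 per hour

19.34 per hour


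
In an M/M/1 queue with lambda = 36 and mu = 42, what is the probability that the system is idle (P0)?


P0 = 1 - rho = 1 - 36/42 = 0.1429

0.1429


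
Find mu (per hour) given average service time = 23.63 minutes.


mu = 60 / avg_service_time = 60 / 23.63 = 2.54 per hour

2.54 per hour


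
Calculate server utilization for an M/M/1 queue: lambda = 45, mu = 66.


rho = lambda/mu = 45/66 = 0.6818

0.6818


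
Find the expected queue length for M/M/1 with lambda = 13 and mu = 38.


rho = 13/38; Lq = rho^2/(1-rho) = 0.18

0.18


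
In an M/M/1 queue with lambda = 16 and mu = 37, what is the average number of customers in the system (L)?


rho = 16/37; L = rho/(1-rho) = 0.76

0.76


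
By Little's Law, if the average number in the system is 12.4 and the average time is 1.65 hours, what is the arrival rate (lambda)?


lambda = L / W = 12.4 / 1.65 = 7.52 per hour

7.52 per hour


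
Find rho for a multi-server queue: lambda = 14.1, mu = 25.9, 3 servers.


rho = lambda / (c * mu) = 14.1 / (3 * 25.9) = 0.1815

0.1815


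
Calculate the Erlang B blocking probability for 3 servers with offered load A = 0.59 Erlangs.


B(N,A) = (A^N/N!) / sum(A^k/k!, k=0..N) with N=3, A=0.59 = 0.019

0.019


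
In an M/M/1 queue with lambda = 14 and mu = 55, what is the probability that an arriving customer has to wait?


P(wait) = rho = lambda/mu = 14/55 = 0.2545

0.2545


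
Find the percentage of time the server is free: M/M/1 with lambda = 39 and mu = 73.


Idle fraction = (1 - rho) * 100 = (1 - 39/73) * 100 = 46.6%

46.6%


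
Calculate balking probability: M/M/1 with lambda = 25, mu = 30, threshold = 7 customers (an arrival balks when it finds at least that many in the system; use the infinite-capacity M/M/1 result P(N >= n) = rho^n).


P(N >= 7) = rho^7 = (25/30)^7 = 0.2791

0.2791


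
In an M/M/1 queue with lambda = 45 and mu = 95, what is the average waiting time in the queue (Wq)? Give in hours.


rho = 45/95; Wq = rho/(mu - lambda) = 0.0095 hours

0.0095 hours


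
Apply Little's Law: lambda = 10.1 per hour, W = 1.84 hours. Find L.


L = lambda * W = 10.1 * 1.84 = 18.58

18.58


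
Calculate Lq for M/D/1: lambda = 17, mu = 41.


M/D/1: Lq = rho^2 / (2*(1-rho)) where rho = 17/41; Lq = 0.15

0.15


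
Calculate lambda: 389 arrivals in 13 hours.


lambda = total arrivals / time = 389 / 13 = 29.92 per hour

29.92 per hour


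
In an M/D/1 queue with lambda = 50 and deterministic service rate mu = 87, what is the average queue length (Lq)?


M/D/1: Lq = rho^2 / (2*(1-rho)) where rho = 50/87; Lq = 0.39

0.39


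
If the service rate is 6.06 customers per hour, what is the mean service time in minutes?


Mean service time = 60/mu = 60/6.06 = 9.9 minutes

9.9 minutes


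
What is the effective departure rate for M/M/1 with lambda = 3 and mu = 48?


For a stable queue (lambda < mu), throughput = lambda = 3 per hour

3 per hour


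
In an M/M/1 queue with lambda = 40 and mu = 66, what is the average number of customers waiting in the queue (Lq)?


rho = 40/66; Lq = rho^2/(1-rho) = 0.93

0.93


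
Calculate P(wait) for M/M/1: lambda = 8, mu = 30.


P(wait) = rho = lambda/mu = 8/30 = 0.2667

0.2667


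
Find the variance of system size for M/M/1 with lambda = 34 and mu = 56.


rho = 34/56; Var(N) = rho/(1-rho)^2 = 3.93

3.93


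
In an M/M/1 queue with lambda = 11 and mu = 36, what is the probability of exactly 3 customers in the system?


rho = 11/36; P(n) = (1-rho)*rho^n = (1-11/36)*(11/36)^3 = 0.0198

0.0198


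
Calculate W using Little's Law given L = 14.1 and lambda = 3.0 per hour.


W = L / lambda = 14.1 / 3.0 = 4.7 hours

4.7 hours


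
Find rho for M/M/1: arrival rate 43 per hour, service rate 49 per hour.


rho = lambda/mu = 43/49 = 0.8776

0.8776


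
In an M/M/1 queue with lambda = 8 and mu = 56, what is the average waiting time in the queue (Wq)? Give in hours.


rho = 8/56; Wq = rho/(mu - lambda) = 0.003 hours

0.003 hours


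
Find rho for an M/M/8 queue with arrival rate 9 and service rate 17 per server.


rho = lambda/(c*mu) = 9/(8*17) = 0.0662

0.0662


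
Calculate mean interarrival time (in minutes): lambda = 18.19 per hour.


Mean interarrival time = 60/lambda = 60/18.19 = 3.3 minutes

3.3 minutes


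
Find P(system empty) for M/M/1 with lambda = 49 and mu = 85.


P0 = 1 - rho = 1 - 49/85 = 0.4235

0.4235


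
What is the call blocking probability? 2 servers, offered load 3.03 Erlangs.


B(N,A) = (A^N/N!) / sum(A^k/k!, k=0..N) with N=2, A=3.03 = 0.5325

0.5325


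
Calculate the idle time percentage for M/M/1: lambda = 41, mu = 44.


Idle fraction = (1 - rho) * 100 = (1 - 41/44) * 100 = 6.8%

6.8%


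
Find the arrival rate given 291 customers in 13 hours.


lambda = total arrivals / time = 291 / 13 = 22.38 per hour

22.38 per hour


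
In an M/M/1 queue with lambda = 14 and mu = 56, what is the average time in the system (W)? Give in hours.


W = 1/(mu - lambda) = 1/(56 - 14) = 0.0238 hours

0.0238 hours


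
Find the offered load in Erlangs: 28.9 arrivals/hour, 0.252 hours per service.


Offered load a = lambda * E[S] = 28.9 * 0.252 = 7.28 Erlangs

7.28 Erlangs


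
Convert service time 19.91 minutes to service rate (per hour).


mu = 60 / avg_service_time = 60 / 19.91 = 3.01 per hour

3.01 per hour


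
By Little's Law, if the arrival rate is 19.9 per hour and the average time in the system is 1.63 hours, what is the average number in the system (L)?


L = lambda * W = 19.9 * 1.63 = 32.44

32.44


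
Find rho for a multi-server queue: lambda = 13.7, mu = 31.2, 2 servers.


rho = lambda / (c * mu) = 13.7 / (2 * 31.2) = 0.2196

0.2196


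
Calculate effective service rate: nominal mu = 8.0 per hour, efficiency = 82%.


Effective rate = mu * efficiency = 8.0 * 0.82 = 6.56 per hour

6.56 per hour


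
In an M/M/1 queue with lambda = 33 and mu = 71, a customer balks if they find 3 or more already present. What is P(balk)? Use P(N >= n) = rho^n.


P(N >= 3) = rho^3 = (33/71)^3 = 0.1004

0.1004


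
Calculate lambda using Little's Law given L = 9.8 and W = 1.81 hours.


lambda = L / W = 9.8 / 1.81 = 5.41 per hour

5.41 per hour


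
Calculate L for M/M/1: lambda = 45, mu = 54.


rho = 45/54; L = rho/(1-rho) = 5.0

5.0


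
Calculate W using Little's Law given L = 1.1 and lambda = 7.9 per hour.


W = L / lambda = 1.1 / 7.9 = 0.1392 hours

0.1392 hours


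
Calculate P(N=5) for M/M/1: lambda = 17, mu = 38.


rho = 17/38; P(n) = (1-rho)*rho^n = (1-17/38)*(17/38)^5 = 0.0099

0.0099


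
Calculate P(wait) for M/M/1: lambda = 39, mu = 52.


P(wait) = rho = lambda/mu = 39/52 = 0.75

0.75


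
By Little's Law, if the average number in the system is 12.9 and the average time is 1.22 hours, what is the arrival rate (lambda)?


lambda = L / W = 12.9 / 1.22 = 10.57 per hour

10.57 per hour


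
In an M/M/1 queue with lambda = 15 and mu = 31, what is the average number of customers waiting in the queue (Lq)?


rho = 15/31; Lq = rho^2/(1-rho) = 0.45

0.45


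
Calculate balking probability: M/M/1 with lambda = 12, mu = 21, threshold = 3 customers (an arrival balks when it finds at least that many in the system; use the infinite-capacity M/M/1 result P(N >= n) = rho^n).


P(N >= 3) = rho^3 = (12/21)^3 = 0.1866

0.1866


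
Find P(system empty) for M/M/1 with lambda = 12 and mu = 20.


P0 = 1 - rho = 1 - 12/20 = 0.4

0.4


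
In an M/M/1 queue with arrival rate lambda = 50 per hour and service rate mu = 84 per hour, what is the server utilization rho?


rho = lambda/mu = 50/84 = 0.5952

0.5952


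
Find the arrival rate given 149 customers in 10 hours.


lambda = total arrivals / time = 149 / 10 = 14.9 per hour

14.9 per hour


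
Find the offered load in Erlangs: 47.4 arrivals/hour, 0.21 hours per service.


Offered load a = lambda * E[S] = 47.4 * 0.21 = 9.95 Erlangs

9.95 Erlangs


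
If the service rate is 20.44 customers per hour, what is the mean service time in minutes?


Mean service time = 60/mu = 60/20.44 = 2.94 minutes

2.94 minutes


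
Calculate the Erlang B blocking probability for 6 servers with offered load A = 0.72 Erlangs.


B(N,A) = (A^N/N!) / sum(A^k/k!, k=0..N) with N=6, A=0.72 = 0.0001

0.0001


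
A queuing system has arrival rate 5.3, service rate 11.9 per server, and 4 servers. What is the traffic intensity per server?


rho = lambda / (c * mu) = 5.3 / (4 * 11.9) = 0.1113

0.1113


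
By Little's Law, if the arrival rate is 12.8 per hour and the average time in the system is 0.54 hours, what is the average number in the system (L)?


L = lambda * W = 12.8 * 0.54 = 6.91

6.91


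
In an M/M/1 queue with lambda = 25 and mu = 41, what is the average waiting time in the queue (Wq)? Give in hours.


rho = 25/41; Wq = rho/(mu - lambda) = 0.0381 hours

0.0381 hours


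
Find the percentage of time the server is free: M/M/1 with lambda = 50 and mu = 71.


Idle fraction = (1 - rho) * 100 = (1 - 50/71) * 100 = 29.6%

29.6%


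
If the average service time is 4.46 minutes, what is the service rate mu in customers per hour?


mu = 60 / avg_service_time = 60 / 4.46 = 13.45 per hour

13.45 per hour


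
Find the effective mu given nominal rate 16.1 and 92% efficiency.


Effective rate = mu * efficiency = 16.1 * 0.92 = 14.81 per hour

14.81 per hour


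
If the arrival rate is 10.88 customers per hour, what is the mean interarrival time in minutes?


Mean interarrival time = 60/lambda = 60/10.88 = 5.51 minutes

5.51 minutes


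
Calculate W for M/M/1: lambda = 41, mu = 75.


W = 1/(mu - lambda) = 1/(75 - 41) = 0.0294 hours

0.0294 hours


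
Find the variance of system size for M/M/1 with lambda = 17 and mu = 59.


rho = 17/59; Var(N) = rho/(1-rho)^2 = 0.57

0.57


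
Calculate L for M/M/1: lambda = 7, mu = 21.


rho = 7/21; L = rho/(1-rho) = 0.5

0.5


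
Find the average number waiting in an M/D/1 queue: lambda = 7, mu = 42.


M/D/1: Lq = rho^2 / (2*(1-rho)) where rho = 7/42; Lq = 0.02

0.02


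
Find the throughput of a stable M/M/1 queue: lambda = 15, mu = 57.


For a stable queue (lambda < mu), throughput = lambda = 15 per hour

15 per hour


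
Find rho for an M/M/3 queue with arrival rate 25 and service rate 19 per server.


rho = lambda/(c*mu) = 25/(3*19) = 0.4386

0.4386


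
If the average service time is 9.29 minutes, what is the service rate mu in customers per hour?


mu = 60 / avg_service_time = 60 / 9.29 = 6.46 per hour

6.46 per hour


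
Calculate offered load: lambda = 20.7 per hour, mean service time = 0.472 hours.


Offered load a = lambda * E[S] = 20.7 * 0.472 = 9.77 Erlangs

9.77 Erlangs


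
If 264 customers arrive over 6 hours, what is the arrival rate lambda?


lambda = total arrivals / time = 264 / 6 = 44.0 per hour

44.0 per hour


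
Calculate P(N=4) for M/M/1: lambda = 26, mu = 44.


rho = 26/44; P(n) = (1-rho)*rho^n = (1-26/44)*(26/44)^4 = 0.0499

0.0499


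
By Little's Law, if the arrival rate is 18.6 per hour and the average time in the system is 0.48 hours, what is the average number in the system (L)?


L = lambda * W = 18.6 * 0.48 = 8.93

8.93


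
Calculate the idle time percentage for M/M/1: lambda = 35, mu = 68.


Idle fraction = (1 - rho) * 100 = (1 - 35/68) * 100 = 48.5%

48.5%


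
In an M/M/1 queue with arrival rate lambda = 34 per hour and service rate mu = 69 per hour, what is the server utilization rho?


rho = lambda/mu = 34/69 = 0.4928

0.4928


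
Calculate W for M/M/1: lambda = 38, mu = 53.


W = 1/(mu - lambda) = 1/(53 - 38) = 0.0667 hours

0.0667 hours


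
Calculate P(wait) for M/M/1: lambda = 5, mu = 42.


P(wait) = rho = lambda/mu = 5/42 = 0.119

0.119


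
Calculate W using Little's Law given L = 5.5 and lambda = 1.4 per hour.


W = L / lambda = 5.5 / 1.4 = 3.9286 hours

3.9286 hours


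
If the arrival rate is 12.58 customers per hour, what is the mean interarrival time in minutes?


Mean interarrival time = 60/lambda = 60/12.58 = 4.77 minutes

4.77 minutes


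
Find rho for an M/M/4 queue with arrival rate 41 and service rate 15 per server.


rho = lambda/(c*mu) = 41/(4*15) = 0.6833

0.6833


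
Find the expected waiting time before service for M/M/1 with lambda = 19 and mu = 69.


rho = 19/69; Wq = rho/(mu - lambda) = 0.0055 hours

0.0055 hours


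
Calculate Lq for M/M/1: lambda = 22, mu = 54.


rho = 22/54; Lq = rho^2/(1-rho) = 0.28

0.28


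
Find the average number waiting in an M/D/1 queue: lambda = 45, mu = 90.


M/D/1: Lq = rho^2 / (2*(1-rho)) where rho = 45/90; Lq = 0.25

0.25


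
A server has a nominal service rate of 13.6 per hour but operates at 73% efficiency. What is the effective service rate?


Effective rate = mu * efficiency = 13.6 * 0.73 = 9.93 per hour

9.93 per hour


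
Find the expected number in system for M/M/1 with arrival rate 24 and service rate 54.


rho = 24/54; L = rho/(1-rho) = 0.8

0.8


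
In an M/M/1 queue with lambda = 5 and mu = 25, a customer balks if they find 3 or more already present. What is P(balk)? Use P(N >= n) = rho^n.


P(N >= 3) = rho^3 = (5/25)^3 = 0.008

0.008


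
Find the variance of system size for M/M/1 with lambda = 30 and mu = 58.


rho = 30/58; Var(N) = rho/(1-rho)^2 = 2.22

2.22


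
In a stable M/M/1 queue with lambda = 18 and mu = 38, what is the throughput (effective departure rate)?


For a stable queue (lambda < mu), throughput = lambda = 18 per hour

18 per hour


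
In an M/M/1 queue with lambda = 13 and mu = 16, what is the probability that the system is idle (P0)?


P0 = 1 - rho = 1 - 13/16 = 0.1875

0.1875


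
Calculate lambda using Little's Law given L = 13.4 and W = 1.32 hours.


lambda = L / W = 13.4 / 1.32 = 10.15 per hour

10.15 per hour


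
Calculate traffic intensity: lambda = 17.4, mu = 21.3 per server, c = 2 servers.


rho = lambda / (c * mu) = 17.4 / (2 * 21.3) = 0.4085

0.4085


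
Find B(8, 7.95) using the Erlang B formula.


B(N,A) = (A^N/N!) / sum(A^k/k!, k=0..N) with N=8, A=7.95 = 0.2328

0.2328


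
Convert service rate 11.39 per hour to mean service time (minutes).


Mean service time = 60/mu = 60/11.39 = 5.27 minutes

5.27 minutes


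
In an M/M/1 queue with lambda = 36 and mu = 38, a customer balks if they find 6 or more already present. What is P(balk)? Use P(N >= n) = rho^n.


P(N >= 6) = rho^6 = (36/38)^6 = 0.723

0.723


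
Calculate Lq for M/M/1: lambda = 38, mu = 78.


rho = 38/78; Lq = rho^2/(1-rho) = 0.46

0.46


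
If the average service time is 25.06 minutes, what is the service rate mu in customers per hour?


mu = 60 / avg_service_time = 60 / 25.06 = 2.39 per hour

2.39 per hour


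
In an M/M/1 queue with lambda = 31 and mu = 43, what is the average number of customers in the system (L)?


rho = 31/43; L = rho/(1-rho) = 2.58

2.58


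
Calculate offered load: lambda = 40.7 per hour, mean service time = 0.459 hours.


Offered load a = lambda * E[S] = 40.7 * 0.459 = 18.68 Erlangs

18.68 Erlangs


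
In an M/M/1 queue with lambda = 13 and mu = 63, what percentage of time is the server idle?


Idle fraction = (1 - rho) * 100 = (1 - 13/63) * 100 = 79.4%

79.4%


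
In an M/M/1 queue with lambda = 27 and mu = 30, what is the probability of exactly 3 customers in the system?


rho = 27/30; P(n) = (1-rho)*rho^n = (1-27/30)*(27/30)^3 = 0.0729

0.0729


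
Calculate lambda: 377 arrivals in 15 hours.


lambda = total arrivals / time = 377 / 15 = 25.13 per hour

25.13 per hour


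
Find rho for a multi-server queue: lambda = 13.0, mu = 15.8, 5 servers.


rho = lambda / (c * mu) = 13.0 / (5 * 15.8) = 0.1646

0.1646


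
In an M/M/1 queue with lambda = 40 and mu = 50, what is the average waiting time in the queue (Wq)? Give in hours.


rho = 40/50; Wq = rho/(mu - lambda) = 0.08 hours

0.08 hours


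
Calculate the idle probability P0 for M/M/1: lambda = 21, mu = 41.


P0 = 1 - rho = 1 - 21/41 = 0.4878

0.4878


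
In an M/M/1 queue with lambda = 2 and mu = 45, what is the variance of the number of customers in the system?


rho = 2/45; Var(N) = rho/(1-rho)^2 = 0.05

0.05


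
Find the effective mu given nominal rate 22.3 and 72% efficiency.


Effective rate = mu * efficiency = 22.3 * 0.72 = 16.06 per hour

16.06 per hour


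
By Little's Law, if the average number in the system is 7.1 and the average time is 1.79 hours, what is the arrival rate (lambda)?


lambda = L / W = 7.1 / 1.79 = 3.97 per hour

3.97 per hour


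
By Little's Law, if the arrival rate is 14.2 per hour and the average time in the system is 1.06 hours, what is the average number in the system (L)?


L = lambda * W = 14.2 * 1.06 = 15.05

15.05


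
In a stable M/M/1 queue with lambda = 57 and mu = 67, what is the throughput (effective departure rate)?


For a stable queue (lambda < mu), throughput = lambda = 57 per hour

57 per hour


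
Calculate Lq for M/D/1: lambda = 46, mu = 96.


M/D/1: Lq = rho^2 / (2*(1-rho)) where rho = 46/96; Lq = 0.22

0.22


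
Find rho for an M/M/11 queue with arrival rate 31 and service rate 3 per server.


rho = lambda/(c*mu) = 31/(11*3) = 0.9394

0.9394


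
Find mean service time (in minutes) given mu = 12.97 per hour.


Mean service time = 60/mu = 60/12.97 = 4.63 minutes

4.63 minutes


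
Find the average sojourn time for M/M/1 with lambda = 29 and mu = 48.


W = 1/(mu - lambda) = 1/(48 - 29) = 0.0526 hours

0.0526 hours


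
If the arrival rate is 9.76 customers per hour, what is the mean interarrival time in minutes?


Mean interarrival time = 60/lambda = 60/9.76 = 6.15 minutes

6.15 minutes


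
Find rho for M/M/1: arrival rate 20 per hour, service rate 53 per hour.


rho = lambda/mu = 20/53 = 0.3774

0.3774


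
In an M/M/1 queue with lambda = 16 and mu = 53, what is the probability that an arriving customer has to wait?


P(wait) = rho = lambda/mu = 16/53 = 0.3019

0.3019


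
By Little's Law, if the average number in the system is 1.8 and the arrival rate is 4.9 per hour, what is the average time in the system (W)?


W = L / lambda = 1.8 / 4.9 = 0.3673 hours

0.3673 hours


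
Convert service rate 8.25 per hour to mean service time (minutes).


Mean service time = 60/mu = 60/8.25 = 7.27 minutes

7.27 minutes


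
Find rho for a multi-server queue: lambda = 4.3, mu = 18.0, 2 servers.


rho = lambda / (c * mu) = 4.3 / (2 * 18.0) = 0.1194

0.1194


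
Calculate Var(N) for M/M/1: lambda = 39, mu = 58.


rho = 39/58; Var(N) = rho/(1-rho)^2 = 6.27

6.27


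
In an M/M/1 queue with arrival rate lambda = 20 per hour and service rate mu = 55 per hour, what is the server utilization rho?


rho = lambda/mu = 20/55 = 0.3636

0.3636


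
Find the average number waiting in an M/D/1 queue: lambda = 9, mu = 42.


M/D/1: Lq = rho^2 / (2*(1-rho)) where rho = 9/42; Lq = 0.03

0.03


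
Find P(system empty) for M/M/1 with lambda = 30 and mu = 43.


P0 = 1 - rho = 1 - 30/43 = 0.3023

0.3023


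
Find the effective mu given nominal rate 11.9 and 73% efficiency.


Effective rate = mu * efficiency = 11.9 * 0.73 = 8.69 per hour

8.69 per hour


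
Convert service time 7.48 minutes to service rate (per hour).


mu = 60 / avg_service_time = 60 / 7.48 = 8.02 per hour

8.02 per hour


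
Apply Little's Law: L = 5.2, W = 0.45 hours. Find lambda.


lambda = L / W = 5.2 / 0.45 = 11.56 per hour

11.56 per hour


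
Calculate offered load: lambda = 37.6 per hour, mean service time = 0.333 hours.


Offered load a = lambda * E[S] = 37.6 * 0.333 = 12.52 Erlangs

12.52 Erlangs


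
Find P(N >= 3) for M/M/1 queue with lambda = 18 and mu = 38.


P(N >= 3) = rho^3 = (18/38)^3 = 0.1063

0.1063


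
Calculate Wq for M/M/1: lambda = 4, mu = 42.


rho = 4/42; Wq = rho/(mu - lambda) = 0.0025 hours

0.0025 hours


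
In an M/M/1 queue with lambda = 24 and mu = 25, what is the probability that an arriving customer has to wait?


P(wait) = rho = lambda/mu = 24/25 = 0.96

0.96


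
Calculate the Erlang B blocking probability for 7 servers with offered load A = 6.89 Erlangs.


B(N,A) = (A^N/N!) / sum(A^k/k!, k=0..N) with N=7, A=6.89 = 0.242

0.242


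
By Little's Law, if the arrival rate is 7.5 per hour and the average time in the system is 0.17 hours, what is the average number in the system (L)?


L = lambda * W = 7.5 * 0.17 = 1.28

1.28


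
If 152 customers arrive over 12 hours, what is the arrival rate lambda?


lambda = total arrivals / time = 152 / 12 = 12.67 per hour

12.67 per hour


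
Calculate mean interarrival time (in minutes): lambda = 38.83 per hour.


Mean interarrival time = 60/lambda = 60/38.83 = 1.55 minutes

1.55 minutes


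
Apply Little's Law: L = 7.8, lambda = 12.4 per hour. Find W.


W = L / lambda = 7.8 / 12.4 = 0.629 hours

0.629 hours


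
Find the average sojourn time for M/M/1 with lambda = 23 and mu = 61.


W = 1/(mu - lambda) = 1/(61 - 23) = 0.0263 hours

0.0263 hours


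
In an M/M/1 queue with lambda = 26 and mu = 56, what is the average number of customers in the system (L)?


rho = 26/56; L = rho/(1-rho) = 0.87

0.87


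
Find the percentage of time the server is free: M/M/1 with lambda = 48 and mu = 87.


Idle fraction = (1 - rho) * 100 = (1 - 48/87) * 100 = 44.8%

44.8%


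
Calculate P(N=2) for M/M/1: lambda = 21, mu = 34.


rho = 21/34; P(n) = (1-rho)*rho^n = (1-21/34)*(21/34)^2 = 0.1459

0.1459


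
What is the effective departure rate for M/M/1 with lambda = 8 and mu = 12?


For a stable queue (lambda < mu), throughput = lambda = 8 per hour

8 per hour


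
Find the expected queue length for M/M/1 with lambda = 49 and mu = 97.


rho = 49/97; Lq = rho^2/(1-rho) = 0.52

0.52


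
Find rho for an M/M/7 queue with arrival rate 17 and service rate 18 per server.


rho = lambda/(c*mu) = 17/(7*18) = 0.1349

0.1349


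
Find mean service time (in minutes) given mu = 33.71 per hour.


Mean service time = 60/mu = 60/33.71 = 1.78 minutes

1.78 minutes


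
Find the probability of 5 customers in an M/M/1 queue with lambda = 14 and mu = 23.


rho = 14/23; P(n) = (1-rho)*rho^n = (1-14/23)*(14/23)^5 = 0.0327

0.0327


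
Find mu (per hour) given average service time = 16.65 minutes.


mu = 60 / avg_service_time = 60 / 16.65 = 3.6 per hour

3.6 per hour


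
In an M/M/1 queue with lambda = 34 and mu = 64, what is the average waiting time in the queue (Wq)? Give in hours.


rho = 34/64; Wq = rho/(mu - lambda) = 0.0177 hours

0.0177 hours


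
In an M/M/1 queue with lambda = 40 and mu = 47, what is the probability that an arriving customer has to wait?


P(wait) = rho = lambda/mu = 40/47 = 0.8511

0.8511


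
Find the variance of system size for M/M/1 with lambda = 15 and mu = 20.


rho = 15/20; Var(N) = rho/(1-rho)^2 = 12.0

12.0


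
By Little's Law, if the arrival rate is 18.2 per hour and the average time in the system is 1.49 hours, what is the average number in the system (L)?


L = lambda * W = 18.2 * 1.49 = 27.12

27.12


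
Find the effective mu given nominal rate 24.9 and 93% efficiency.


Effective rate = mu * efficiency = 24.9 * 0.93 = 23.16 per hour

23.16 per hour


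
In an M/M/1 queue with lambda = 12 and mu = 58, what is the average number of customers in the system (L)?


rho = 12/58; L = rho/(1-rho) = 0.26

0.26


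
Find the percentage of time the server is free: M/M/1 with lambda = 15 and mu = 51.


Idle fraction = (1 - rho) * 100 = (1 - 15/51) * 100 = 70.6%

70.6%


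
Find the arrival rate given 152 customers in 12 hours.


lambda = total arrivals / time = 152 / 12 = 12.67 per hour

12.67 per hour


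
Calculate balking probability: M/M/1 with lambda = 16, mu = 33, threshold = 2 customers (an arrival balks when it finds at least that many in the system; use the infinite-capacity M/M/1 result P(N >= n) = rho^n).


P(N >= 2) = rho^2 = (16/33)^2 = 0.2351

0.2351
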